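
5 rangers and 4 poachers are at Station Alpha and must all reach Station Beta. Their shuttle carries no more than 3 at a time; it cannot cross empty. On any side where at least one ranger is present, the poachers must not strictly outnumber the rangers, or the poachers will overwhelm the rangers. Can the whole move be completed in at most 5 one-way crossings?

Counting alone: each trip to Station Beta takes at most 3 across and each return brings at least 1 back, so after t trips out (and t−1 returns) at most 3t − (t−1) of the 9 are across; that first reaches 9 at t = 4, so at least 7 crossings are needed.
Since 5 < 7, 5 crossings cannot be enough. (The shortest complete plan in fact takes 7:)
1. 3 poachers → Station Beta.  (Station Alpha: 5R 1P; Station Beta: 0R 3P)
2. 1 poacher ← Station Alpha.  (Station Alpha: 5R 2P; Station Beta: 0R 2P)
3. 3 rangers → Station Beta.  (Station Alpha: 2R 2P; Station Beta: 3R 2P)
4. 1 ranger ← Station Alpha.  (Station Alpha: 3R 2P; Station Beta: 2R 2P)
5. 2 rangers and 1 poacher → Station Beta.  (Station Alpha: 1R 1P; Station Beta: 4R 3P)
6. 1 ranger ← Station Alpha.  (Station Alpha: 2R 1P; Station Beta: 3R 3P)
7. 2 rangers and 1 poacher → Station Beta.  (Station Alpha: 0R 0P; Station Beta: 5R 4P)

No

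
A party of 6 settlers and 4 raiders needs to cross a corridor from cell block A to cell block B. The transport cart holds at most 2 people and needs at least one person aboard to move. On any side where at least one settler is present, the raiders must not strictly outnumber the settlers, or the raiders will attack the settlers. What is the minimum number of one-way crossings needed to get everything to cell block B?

17

Counting alone: each trip to cell block B takes at most 2 across and each return brings at least 1 back, so after t trips out (and t−1 returns) at most 2t − (t−1) of the 10 are across; that first reaches 10 at t = 9, so at least 17 crossings are needed.
The plan below uses exactly 17 crossings, so it is optimal:
1. 2 raiders → cell block B.  (cell block A: 6S 2R; cell block B: 0S 2R)
2. 1 raider ← cell block A.  (cell block A: 6S 3R; cell block B: 0S 1R)
3. 2 raiders → cell block B.  (cell block A: 6S 1R; cell block B: 0S 3R)
4. 1 raider ← cell block A.  (cell block A: 6S 2R; cell block B: 0S 2R)
5. 2 settlers → cell block B.  (cell block A: 4S 2R; cell block B: 2S 2R)
6. 1 raider ← cell block A.  (cell block A: 4S 3R; cell block B: 2S 1R)
7. 1 settler and 1 raider → cell block B.  (cell block A: 3S 2R; cell block B: 3S 2R)
8. 1 raider ← cell block A.  (cell block A: 3S 3R; cell block B: 3S 1R)
9. 2 raiders → cell block B.  (cell block A: 3S 1R; cell block B: 3S 3R)
10. 1 raider ← cell block A.  (cell block A: 3S 2R; cell block B: 3S 2R)
11. 1 settler and 1 raider → cell block B.  (cell block A: 2S 1R; cell block B: 4S 3R)
12. 1 raider ← cell block A.  (cell block A: 2S 2R; cell block B: 4S 2R)
13. 2 raiders → cell block B.  (cell block A: 2S 0R; cell block B: 4S 4R)
14. 1 raider ← cell block A.  (cell block A: 2S 1R; cell block B: 4S 3R)
15. 1 settler and 1 raider → cell block B.  (cell block A: 1S 0R; cell block B: 5S 4R)
16. 1 raider ← cell block A.  (cell block A: 1S 1R; cell block B: 5S 3R)
17. 1 settler and 1 raider → cell block B.  (cell block A: 0S 0R; cell block B: 6S 4R)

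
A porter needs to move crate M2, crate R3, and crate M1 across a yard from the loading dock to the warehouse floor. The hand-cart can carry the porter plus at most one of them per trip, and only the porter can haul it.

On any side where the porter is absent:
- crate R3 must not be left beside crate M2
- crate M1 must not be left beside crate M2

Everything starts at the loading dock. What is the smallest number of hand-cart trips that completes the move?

Counting alone: the porter can take at most 1 across per trip to the warehouse floor, so moving all 3 needs at least 3 loaded trips out, with a return between consecutive ones — at least 5 crossings.
The safety rule pushes this higher. Following every safe sequence of crossings, the most of the 3 that can be at the warehouse floor as the hand-cart arrives there on crossing 5 is 2 — never all 3.
So no plan with fewer than 7 crossings exists, and this one achieves 7:
1. Porter goes to the warehouse floor with crate M2.  [the loading dock: crate M1, crate R3 | the warehouse floor: crate M2]
2. Porter goes back to the loading dock alone.  [the loading dock: crate M1, crate R3 | the warehouse floor: crate M2]
3. Porter goes to the warehouse floor with crate R3.  [the loading dock: crate M1 | the warehouse floor: crate M2, crate R3]
4. Porter goes back to the loading dock with crate M2.  [the loading dock: crate M1, crate M2 | the warehouse floor: crate R3]
5. Porter goes to the warehouse floor with crate M1.  [the loading dock: crate M2 | the warehouse floor: crate M1, crate R3]
6. Porter goes back to the loading dock alone.  [the loading dock: crate M2 | the warehouse floor: crate M1, crate R3]
7. Porter goes to the warehouse floor with crate M2.  [the loading dock: — | the warehouse floor: crate M1, crate M2, crate R3]

7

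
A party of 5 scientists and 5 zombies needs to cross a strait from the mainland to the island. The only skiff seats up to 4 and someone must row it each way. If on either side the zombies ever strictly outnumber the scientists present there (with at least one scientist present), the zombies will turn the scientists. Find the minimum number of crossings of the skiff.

Counting alone: each trip to the island takes at most 4 across and each return brings at least 1 back, so after t trips out (and t−1 returns) at most 4t − (t−1) of the 10 are across; that first reaches 10 at t = 3, so at least 5 crossings are needed.
The safety rule pushes this higher. Following every safe sequence of crossings, the most of the 10 that can be at the island as the skiff arrives there on crossing 5 is 9 — never all 10.
So no plan with fewer than 7 crossings exists, and this one achieves 7:
1. 2 zombies → the island.  (the mainland: 5S 3Z; the island: 0S 2Z)
2. 1 zombie ← the mainland.  (the mainland: 5S 4Z; the island: 0S 1Z)
3. 4 zombies → the island.  (the mainland: 5S 0Z; the island: 0S 5Z)
4. 1 zombie ← the mainland.  (the mainland: 5S 1Z; the island: 0S 4Z)
5. 4 scientists → the island.  (the mainland: 1S 1Z; the island: 4S 4Z)
6. 1 scientist and 1 zombie ← the mainland.  (the mainland: 2S 2Z; the island: 3S 3Z)
7. 2 scientists and 2 zombies → the island.  (the mainland: 0S 0Z; the island: 5S 5Z)

7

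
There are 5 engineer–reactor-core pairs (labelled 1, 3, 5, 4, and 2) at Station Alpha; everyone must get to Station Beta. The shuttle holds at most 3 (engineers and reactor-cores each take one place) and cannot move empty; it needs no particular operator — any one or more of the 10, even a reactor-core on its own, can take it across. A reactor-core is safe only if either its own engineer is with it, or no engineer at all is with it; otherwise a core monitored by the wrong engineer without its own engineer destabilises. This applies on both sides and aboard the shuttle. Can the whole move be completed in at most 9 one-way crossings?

Counting alone: each trip to Station Beta takes at most 3 across and each return brings at least 1 back, so after t trips out (and t−1 returns) at most 3t − (t−1) of the 10 are across; that first reaches 10 at t = 5, so at least 9 crossings are needed.
The safety rule pushes this higher. Following every safe sequence of crossings, the most of the 10 that can be at Station Beta as the shuttle arrives there on crossing 9 is 9 — never all 10.
So the move cannot be finished within 9 crossings. (The shortest complete plan takes 11:)
1. engineer 1 and reactor-core 1 cross → Station Beta.
2. engineer 1 crosses ← Station Alpha.
3. reactor-core 3, reactor-core 4, and reactor-core 5 cross → Station Beta.
4. reactor-core 1 crosses ← Station Alpha.
5. engineer 3, engineer 4, and engineer 5 cross → Station Beta.
6. engineer 3 and reactor-core 3 cross ← Station Alpha.
7. engineer 1, engineer 2, and engineer 3 cross → Station Beta.
8. reactor-core 5 crosses ← Station Alpha.
9. reactor-core 1 and reactor-core 3 cross → Station Beta.
10. reactor-core 1 crosses ← Station Alpha.
11. reactor-core 1, reactor-core 2, and reactor-core 5 cross → Station Beta.

No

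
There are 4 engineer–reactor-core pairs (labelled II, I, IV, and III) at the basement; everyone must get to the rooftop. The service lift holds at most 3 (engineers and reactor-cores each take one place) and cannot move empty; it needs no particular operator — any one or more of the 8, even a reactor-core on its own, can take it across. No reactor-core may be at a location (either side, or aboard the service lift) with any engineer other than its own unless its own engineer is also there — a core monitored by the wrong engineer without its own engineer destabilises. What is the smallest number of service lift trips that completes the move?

9

Counting alone: each trip to the rooftop takes at most 3 across and each return brings at least 1 back, so after t trips out (and t−1 returns) at most 3t − (t−1) of the 8 are across; that first reaches 8 at t = 4, so at least 7 crossings are needed.
The safety rule pushes this higher. Following every safe sequence of crossings, the most of the 8 that can be at the rooftop as the service lift arrives there on crossing 7 is 7 — never all 8.
So no plan with fewer than 9 crossings exists, and this one achieves 9:
1. engineer II and reactor-core II cross → the rooftop.
2. engineer II crosses ← the basement.
3. engineer I, engineer II, and reactor-core I cross → the rooftop.
4. engineer II and reactor-core II cross ← the basement.
5. engineer II, engineer III, and engineer IV cross → the rooftop.
6. reactor-core I crosses ← the basement.
7. reactor-core I and reactor-core II cross → the rooftop.
8. reactor-core II crosses ← the basement.
9. reactor-core II, reactor-core III, and reactor-core IV cross → the rooftop.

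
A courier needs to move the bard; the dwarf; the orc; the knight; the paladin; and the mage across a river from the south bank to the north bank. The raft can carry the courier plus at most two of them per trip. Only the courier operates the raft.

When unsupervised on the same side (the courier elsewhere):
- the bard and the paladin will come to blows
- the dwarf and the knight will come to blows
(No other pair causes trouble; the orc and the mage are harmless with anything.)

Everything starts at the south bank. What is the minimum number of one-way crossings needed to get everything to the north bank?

5

Counting alone: the courier can take at most 2 across per trip to the north bank, so moving all 6 needs at least 3 loaded trips out, with a return between consecutive ones — at least 5 crossings.
The plan below uses exactly 5 crossings, so it is optimal:
1. Courier goes to the north bank with the bard and the dwarf.
2. Courier goes back to the south bank alone.
3. Courier goes to the north bank with the mage and the orc.
4. Courier goes back to the south bank alone.
5. Courier goes to the north bank with the knight and the paladin.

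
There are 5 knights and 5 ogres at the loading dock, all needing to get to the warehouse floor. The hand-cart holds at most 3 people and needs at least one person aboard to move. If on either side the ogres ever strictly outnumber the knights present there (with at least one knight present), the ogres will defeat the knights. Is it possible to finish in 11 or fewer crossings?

Yes — this plan uses 11 crossings (≤ 11):
1. 2 ogres → the warehouse floor.  (the loading dock: 5K 3O; the warehouse floor: 0K 2O)
2. 1 ogre ← the loading dock.  (the loading dock: 5K 4O; the warehouse floor: 0K 1O)
3. 3 ogres → the warehouse floor.  (the loading dock: 5K 1O; the warehouse floor: 0K 4O)
4. 1 ogre ← the loading dock.  (the loading dock: 5K 2O; the warehouse floor: 0K 3O)
5. 3 knights → the warehouse floor.  (the loading dock: 2K 2O; the warehouse floor: 3K 3O)
6. 1 knight and 1 ogre ← the loading dock.  (the loading dock: 3K 3O; the warehouse floor: 2K 2O)
7. 3 knights → the warehouse floor.  (the loading dock: 0K 3O; the warehouse floor: 5K 2O)
8. 1 ogre ← the loading dock.  (the loading dock: 0K 4O; the warehouse floor: 5K 1O)
9. 2 ogres → the warehouse floor.  (the loading dock: 0K 2O; the warehouse floor: 5K 3O)
10. 1 ogre ← the loading dock.  (the loading dock: 0K 3O; the warehouse floor: 5K 2O)
11. 3 ogres → the warehouse floor.  (the loading dock: 0K 0O; the warehouse floor: 5K 5O)

Yes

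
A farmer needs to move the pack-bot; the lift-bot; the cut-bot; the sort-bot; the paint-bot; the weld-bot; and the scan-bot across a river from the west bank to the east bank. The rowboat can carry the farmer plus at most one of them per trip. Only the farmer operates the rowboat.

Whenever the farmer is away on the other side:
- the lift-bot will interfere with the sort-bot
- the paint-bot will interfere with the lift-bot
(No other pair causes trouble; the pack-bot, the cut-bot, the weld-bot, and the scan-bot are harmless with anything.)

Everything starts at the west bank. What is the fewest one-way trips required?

Counting alone: the farmer can take at most 1 across per trip to the east bank, so moving all 7 needs at least 7 loaded trips out, with a return between consecutive ones — at least 13 crossings.
The safety rule pushes this higher. Following every safe sequence of crossings, the most of the 7 that can be at the east bank as the rowboat arrives there on crossing 13 is 6 — never all 7.
So no plan with fewer than 15 crossings exists, and this one achieves 15:
1. Farmer goes to the east bank with the lift-bot.
2. Farmer goes back to the west bank alone.
3. Farmer goes to the east bank with the pack-bot.
4. Farmer goes back to the west bank alone.
5. Farmer goes to the east bank with the cut-bot.
6. Farmer goes back to the west bank alone.
7. Farmer goes to the east bank with the sort-bot.
8. Farmer goes back to the west bank with the lift-bot.
9. Farmer goes to the east bank with the paint-bot.
10. Farmer goes back to the west bank alone.
11. Farmer goes to the east bank with the weld-bot.
12. Farmer goes back to the west bank alone.
13. Farmer goes to the east bank with the scan-bot.
14. Farmer goes back to the west bank alone.
15. Farmer goes to the east bank with the lift-bot.

15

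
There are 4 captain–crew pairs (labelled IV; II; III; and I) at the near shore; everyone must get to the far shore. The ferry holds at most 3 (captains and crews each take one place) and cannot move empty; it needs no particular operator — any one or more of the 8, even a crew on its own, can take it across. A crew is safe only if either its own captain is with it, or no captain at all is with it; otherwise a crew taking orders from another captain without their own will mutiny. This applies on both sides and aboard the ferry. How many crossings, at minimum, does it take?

9

Counting alone: each trip to the far shore takes at most 3 across and each return brings at least 1 back, so after t trips out (and t−1 returns) at most 3t − (t−1) of the 8 are across; that first reaches 8 at t = 4, so at least 7 crossings are needed.
The safety rule pushes this higher. Following every safe sequence of crossings, the most of the 8 that can be at the far shore as the ferry arrives there on crossing 7 is 7 — never all 8.
So no plan with fewer than 9 crossings exists, and this one achieves 9:
1. captain IV and crew IV cross → the far shore.
2. captain IV crosses ← the near shore.
3. captain II, captain IV, and crew II cross → the far shore.
4. captain IV and crew IV cross ← the near shore.
5. captain I, captain III, and captain IV cross → the far shore.
6. crew II crosses ← the near shore.
7. crew II and crew IV cross → the far shore.
8. crew IV crosses ← the near shore.
9. crew I, crew III, and crew IV cross → the far shore.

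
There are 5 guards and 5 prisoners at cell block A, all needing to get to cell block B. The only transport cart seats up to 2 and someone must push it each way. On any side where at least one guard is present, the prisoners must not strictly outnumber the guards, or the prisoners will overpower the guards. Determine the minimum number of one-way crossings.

Following every safe sequence of crossings from the start, the most of the 10 that can be at cell block B as the transport cart arrives there on crossings 1, 3, 5, 7 is 2, 3, 4, 5 respectively; the best ever achieved is 5 of 10.
From crossing 9 on, no configuration arises that was not already reachable earlier: only 13 distinct safe configurations (who is on which side, and where the transport cart is) can ever be reached, none of them has everyone across, and every continuation just revisits them. They are: 0 guards + 0 prisoners across (transport cart back at the start); 0 guards + 1 prisoner across (transport cart there); 0 guards + 1 prisoner across (transport cart back at the start); 0 guards + 2 prisoners across (transport cart there); 0 guards + 2 prisoners across (transport cart back at the start); 0 guards + 3 prisoners across (transport cart there); 0 guards + 3 prisoners across (transport cart back at the start); 0 guards + 4 prisoners across (transport cart there); 0 guards + 4 prisoners across (transport cart back at the start); 0 guards + 5 prisoners across (transport cart there); 1 guard + 1 prisoner across (transport cart there); 1 guard + 1 prisoner across (transport cart back at the start); 2 guards + 2 prisoners across (transport cart there). So no valid plan exists.

impossible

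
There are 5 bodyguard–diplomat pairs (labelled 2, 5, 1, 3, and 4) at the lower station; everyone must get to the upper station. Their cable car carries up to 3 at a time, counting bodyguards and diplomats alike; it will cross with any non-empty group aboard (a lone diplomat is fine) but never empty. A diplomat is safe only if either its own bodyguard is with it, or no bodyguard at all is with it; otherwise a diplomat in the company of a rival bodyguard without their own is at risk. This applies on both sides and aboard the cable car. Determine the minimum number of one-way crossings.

Counting alone: each trip to the upper station takes at most 3 across and each return brings at least 1 back, so after t trips out (and t−1 returns) at most 3t − (t−1) of the 10 are across; that first reaches 10 at t = 5, so at least 9 crossings are needed.
The safety rule pushes this higher. Following every safe sequence of crossings, the most of the 10 that can be at the upper station as the cable car arrives there on crossing 9 is 9 — never all 10.
So no plan with fewer than 11 crossings exists, and this one achieves 11:
1. bodyguard 2 and diplomat 2 cross → the upper station.
2. bodyguard 2 crosses ← the lower station.
3. diplomat 1, diplomat 3, and diplomat 5 cross → the upper station.
4. diplomat 2 crosses ← the lower station.
5. bodyguard 1, bodyguard 3, and bodyguard 5 cross → the upper station.
6. bodyguard 5 and diplomat 5 cross ← the lower station.
7. bodyguard 2, bodyguard 4, and bodyguard 5 cross → the upper station.
8. diplomat 1 crosses ← the lower station.
9. diplomat 2 and diplomat 5 cross → the upper station.
10. diplomat 2 crosses ← the lower station.
11. diplomat 1, diplomat 2, and diplomat 4 cross → the upper station.

11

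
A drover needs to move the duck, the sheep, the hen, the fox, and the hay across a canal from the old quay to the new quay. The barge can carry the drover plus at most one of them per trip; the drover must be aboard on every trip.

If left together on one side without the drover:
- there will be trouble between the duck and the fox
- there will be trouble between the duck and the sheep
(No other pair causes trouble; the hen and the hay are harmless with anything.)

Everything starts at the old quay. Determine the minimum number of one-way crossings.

11

Counting alone: the drover can take at most 1 across per trip to the new quay, so moving all 5 needs at least 5 loaded trips out, with a return between consecutive ones — at least 9 crossings.
The safety rule pushes this higher. Following every safe sequence of crossings, the most of the 5 that can be at the new quay as the barge arrives there on crossing 9 is 4 — never all 5.
So no plan with fewer than 11 crossings exists, and this one achieves 11:
1. Drover goes to the new quay with the duck.
2. Drover goes back to the old quay alone.
3. Drover goes to the new quay with the sheep.
4. Drover goes back to the old quay with the duck.
5. Drover goes to the new quay with the fox.
6. Drover goes back to the old quay alone.
7. Drover goes to the new quay with the hen.
8. Drover goes back to the old quay alone.
9. Drover goes to the new quay with the hay.
10. Drover goes back to the old quay alone.
11. Drover goes to the new quay with the duck.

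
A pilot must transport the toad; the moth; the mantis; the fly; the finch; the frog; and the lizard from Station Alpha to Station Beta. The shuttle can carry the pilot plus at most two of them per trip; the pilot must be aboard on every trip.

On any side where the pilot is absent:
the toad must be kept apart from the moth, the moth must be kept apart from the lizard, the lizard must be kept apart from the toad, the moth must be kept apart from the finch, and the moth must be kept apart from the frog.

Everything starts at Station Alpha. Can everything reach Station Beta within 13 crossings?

Yes — this plan uses 11 crossings (≤ 13):
1. Pilot goes to Station Beta with the moth and the toad.
2. Pilot goes back to Station Alpha with the toad.
3. Pilot goes to Station Beta with the mantis and the toad.
4. Pilot goes back to Station Alpha with the toad.
5. Pilot goes to Station Beta with the fly and the toad.
6. Pilot goes back to Station Alpha with the toad.
7. Pilot goes to Station Beta with the finch and the toad.
8. Pilot goes back to Station Alpha with the moth.
9. Pilot goes to Station Beta with the frog and the moth.
10. Pilot goes back to Station Alpha with the moth.
11. Pilot goes to Station Beta with the lizard and the moth.

Yes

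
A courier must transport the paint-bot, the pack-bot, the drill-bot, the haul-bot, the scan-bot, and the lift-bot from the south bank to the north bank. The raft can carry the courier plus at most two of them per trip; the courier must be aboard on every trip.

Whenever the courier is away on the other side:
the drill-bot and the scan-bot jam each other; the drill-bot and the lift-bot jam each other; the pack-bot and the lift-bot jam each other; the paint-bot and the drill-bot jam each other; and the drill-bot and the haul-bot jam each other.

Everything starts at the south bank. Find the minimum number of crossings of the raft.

Counting alone: the courier can take at most 2 across per trip to the north bank, so moving all 6 needs at least 3 loaded trips out, with a return between consecutive ones — at least 5 crossings.
The safety rule pushes this higher. Following every safe sequence of crossings, the most of the 6 that can be at the north bank as the raft arrives there on crossing 5 is 5 — never all 6.
So no plan with fewer than 7 crossings exists, and this one achieves 7:
1. Courier goes to the north bank with the drill-bot and the pack-bot.
2. Courier goes back to the south bank alone.
3. Courier goes to the north bank with the haul-bot and the paint-bot.
4. Courier goes back to the south bank with the drill-bot.
5. Courier goes to the north bank with the drill-bot and the scan-bot.
6. Courier goes back to the south bank with the drill-bot.
7. Courier goes to the north bank with the drill-bot and the lift-bot.

7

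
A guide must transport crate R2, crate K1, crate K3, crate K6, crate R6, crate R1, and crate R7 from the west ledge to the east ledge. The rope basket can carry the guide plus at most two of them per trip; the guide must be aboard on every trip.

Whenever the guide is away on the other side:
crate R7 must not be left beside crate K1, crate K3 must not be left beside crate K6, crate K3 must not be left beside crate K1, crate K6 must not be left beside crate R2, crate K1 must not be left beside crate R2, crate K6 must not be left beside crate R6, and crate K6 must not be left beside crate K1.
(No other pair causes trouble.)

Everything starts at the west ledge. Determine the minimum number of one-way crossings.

11

Counting alone: the guide can take at most 2 across per trip to the east ledge, so moving all 7 needs at least 4 loaded trips out, with a return between consecutive ones — at least 7 crossings.
The safety rule pushes this higher. Following every safe sequence of crossings, the most of the 7 that can be at the east ledge as the rope basket arrives there on crossings 7, 9 is 5, 6 respectively — never all 7.
So no plan with fewer than 11 crossings exists, and this one achieves 11:
1. Guide goes to the east ledge with crate K1 and crate K6.
2. Guide goes back to the west ledge with crate K1.
3. Guide goes to the east ledge with crate K1 and crate R6.
4. Guide goes back to the west ledge with crate K6.
5. Guide goes to the east ledge with crate K3 and crate R2.
6. Guide goes back to the west ledge with crate K1.
7. Guide goes to the east ledge with crate K1 and crate R1.
8. Guide goes back to the west ledge with crate K1.
9. Guide goes to the east ledge with crate K1 and crate R7.
10. Guide goes back to the west ledge with crate K1.
11. Guide goes to the east ledge with crate K1 and crate K6.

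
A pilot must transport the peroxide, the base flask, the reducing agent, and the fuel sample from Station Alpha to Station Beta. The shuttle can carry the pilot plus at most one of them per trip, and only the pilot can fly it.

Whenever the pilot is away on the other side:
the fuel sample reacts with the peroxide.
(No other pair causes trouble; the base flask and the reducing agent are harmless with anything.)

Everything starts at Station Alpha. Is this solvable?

1. Pilot goes to Station Beta with the peroxide.
2. Pilot goes back to Station Alpha alone.
3. Pilot goes to Station Beta with the base flask.
4. Pilot goes back to Station Alpha alone.
5. Pilot goes to Station Beta with the reducing agent.
6. Pilot goes back to Station Alpha alone.
7. Pilot goes to Station Beta with the fuel sample.

Yes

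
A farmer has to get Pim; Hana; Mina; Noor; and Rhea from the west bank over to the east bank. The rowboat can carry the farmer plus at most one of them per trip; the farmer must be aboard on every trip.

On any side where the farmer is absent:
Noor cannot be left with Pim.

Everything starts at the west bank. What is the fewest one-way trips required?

Counting alone: the farmer can take at most 1 across per trip to the east bank, so moving all 5 needs at least 5 loaded trips out, with a return between consecutive ones — at least 9 crossings.
The plan below uses exactly 9 crossings, so it is optimal:
1. Farmer goes to the east bank with Pim.  [the west bank: Hana, Mina, Noor, Rhea | the east bank: Pim]
2. Farmer goes back to the west bank alone.  [the west bank: Hana, Mina, Noor, Rhea | the east bank: Pim]
3. Farmer goes to the east bank with Hana.  [the west bank: Mina, Noor, Rhea | the east bank: Hana, Pim]
4. Farmer goes back to the west bank alone.  [the west bank: Mina, Noor, Rhea | the east bank: Hana, Pim]
5. Farmer goes to the east bank with Mina.  [the west bank: Noor, Rhea | the east bank: Hana, Mina, Pim]
6. Farmer goes back to the west bank alone.  [the west bank: Noor, Rhea | the east bank: Hana, Mina, Pim]
7. Farmer goes to the east bank with Rhea.  [the west bank: Noor | the east bank: Hana, Mina, Pim, Rhea]
8. Farmer goes back to the west bank alone.  [the west bank: Noor | the east bank: Hana, Mina, Pim, Rhea]
9. Farmer goes to the east bank with Noor.  [the west bank: — | the east bank: Hana, Mina, Noor, Pim, Rhea]

9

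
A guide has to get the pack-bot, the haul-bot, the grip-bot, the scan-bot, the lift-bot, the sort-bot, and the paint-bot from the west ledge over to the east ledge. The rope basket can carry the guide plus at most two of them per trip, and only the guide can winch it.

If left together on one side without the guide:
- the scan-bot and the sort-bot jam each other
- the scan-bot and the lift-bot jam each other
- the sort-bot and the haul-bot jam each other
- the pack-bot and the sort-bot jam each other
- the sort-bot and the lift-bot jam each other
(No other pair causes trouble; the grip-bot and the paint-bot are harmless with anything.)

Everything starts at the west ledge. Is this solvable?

Yes

1. Guide goes to the east ledge with the scan-bot and the sort-bot.  [the west ledge: the grip-bot, the haul-bot, the lift-bot, the pack-bot, the paint-bot | the east ledge: the scan-bot, the sort-bot]
2. Guide goes back to the west ledge with the scan-bot.  [the west ledge: the grip-bot, the haul-bot, the lift-bot, the pack-bot, the paint-bot, the scan-bot | the east ledge: the sort-bot]
3. Guide goes to the east ledge with the pack-bot and the scan-bot.  [the west ledge: the grip-bot, the haul-bot, the lift-bot, the paint-bot | the east ledge: the pack-bot, the scan-bot, the sort-bot]
4. Guide goes back to the west ledge with the sort-bot.  [the west ledge: the grip-bot, the haul-bot, the lift-bot, the paint-bot, the sort-bot | the east ledge: the pack-bot, the scan-bot]
5. Guide goes to the east ledge with the haul-bot and the lift-bot.  [the west ledge: the grip-bot, the paint-bot, the sort-bot | the east ledge: the haul-bot, the lift-bot, the pack-bot, the scan-bot]
6. Guide goes back to the west ledge with the scan-bot.  [the west ledge: the grip-bot, the paint-bot, the scan-bot, the sort-bot | the east ledge: the haul-bot, the lift-bot, the pack-bot]
7. Guide goes to the east ledge with the grip-bot and the scan-bot.  [the west ledge: the paint-bot, the sort-bot | the east ledge: the grip-bot, the haul-bot, the lift-bot, the pack-bot, the scan-bot]
8. Guide goes back to the west ledge with the scan-bot.  [the west ledge: the paint-bot, the scan-bot, the sort-bot | the east ledge: the grip-bot, the haul-bot, the lift-bot, the pack-bot]
9. Guide goes to the east ledge with the paint-bot and the scan-bot.  [the west ledge: the sort-bot | the east ledge: the grip-bot, the haul-bot, the lift-bot, the pack-bot, the paint-bot, the scan-bot]
10. Guide goes back to the west ledge with the scan-bot.  [the west ledge: the scan-bot, the sort-bot | the east ledge: the grip-bot, the haul-bot, the lift-bot, the pack-bot, the paint-bot]
11. Guide goes to the east ledge with the scan-bot and the sort-bot.  [the west ledge: — | the east ledge: the grip-bot, the haul-bot, the lift-bot, the pack-bot, the paint-bot, the scan-bot, the sort-bot]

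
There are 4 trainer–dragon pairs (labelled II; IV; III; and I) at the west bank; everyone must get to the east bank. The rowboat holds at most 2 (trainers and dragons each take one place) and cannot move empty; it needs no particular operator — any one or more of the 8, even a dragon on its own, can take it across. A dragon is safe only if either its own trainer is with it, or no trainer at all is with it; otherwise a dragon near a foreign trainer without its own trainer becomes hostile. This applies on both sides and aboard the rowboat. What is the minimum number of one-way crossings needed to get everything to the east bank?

Following every safe sequence of crossings from the start, the most of the 8 that can be at the east bank as the rowboat arrives there on crossings 1, 3, 5 is 2, 3, 4 respectively; the best ever achieved is 4 of 8.
From crossing 7 on, no configuration arises that was not already reachable earlier: only 44 distinct safe configurations (who is on which side, and where the rowboat is) can ever be reached, none of them has everyone across, and every continuation just revisits them. So no valid plan exists.

impossible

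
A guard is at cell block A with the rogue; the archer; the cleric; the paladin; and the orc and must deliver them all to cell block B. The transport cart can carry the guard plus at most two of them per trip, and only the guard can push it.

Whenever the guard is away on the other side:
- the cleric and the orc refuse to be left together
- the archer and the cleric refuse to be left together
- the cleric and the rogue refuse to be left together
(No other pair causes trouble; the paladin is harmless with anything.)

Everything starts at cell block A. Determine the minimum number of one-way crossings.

5

Counting alone: the guard can take at most 2 across per trip to cell block B, so moving all 5 needs at least 3 loaded trips out, with a return between consecutive ones — at least 5 crossings.
The plan below uses exactly 5 crossings, so it is optimal:
1. Guard goes to cell block B with the cleric and the rogue.
2. Guard goes back to cell block A with the cleric.
3. Guard goes to cell block B with the archer and the orc.
4. Guard goes back to cell block A alone.
5. Guard goes to cell block B with the cleric and the paladin.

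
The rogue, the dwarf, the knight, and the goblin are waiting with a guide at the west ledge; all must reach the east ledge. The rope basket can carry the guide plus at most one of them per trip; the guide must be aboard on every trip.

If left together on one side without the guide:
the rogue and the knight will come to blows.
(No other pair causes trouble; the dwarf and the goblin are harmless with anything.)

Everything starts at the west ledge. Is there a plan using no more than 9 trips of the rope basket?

Yes — this plan uses 7 crossings (≤ 9):
1. Guide goes to the east ledge with the rogue.  [the west ledge: the dwarf, the goblin, the knight | the east ledge: the rogue]
2. Guide goes back to the west ledge alone.  [the west ledge: the dwarf, the goblin, the knight | the east ledge: the rogue]
3. Guide goes to the east ledge with the dwarf.  [the west ledge: the goblin, the knight | the east ledge: the dwarf, the rogue]
4. Guide goes back to the west ledge alone.  [the west ledge: the goblin, the knight | the east ledge: the dwarf, the rogue]
5. Guide goes to the east ledge with the goblin.  [the west ledge: the knight | the east ledge: the dwarf, the goblin, the rogue]
6. Guide goes back to the west ledge alone.  [the west ledge: the knight | the east ledge: the dwarf, the goblin, the rogue]
7. Guide goes to the east ledge with the knight.  [the west ledge: — | the east ledge: the dwarf, the goblin, the knight, the rogue]

Yes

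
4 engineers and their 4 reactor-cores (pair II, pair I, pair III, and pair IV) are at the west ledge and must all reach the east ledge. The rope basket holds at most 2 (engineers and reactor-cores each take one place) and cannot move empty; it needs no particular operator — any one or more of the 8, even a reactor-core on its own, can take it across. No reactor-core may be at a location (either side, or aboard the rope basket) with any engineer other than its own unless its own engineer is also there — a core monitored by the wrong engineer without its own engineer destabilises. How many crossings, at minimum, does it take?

Following every safe sequence of crossings from the start, the most of the 8 that can be at the east ledge as the rope basket arrives there on crossings 1, 3, 5 is 2, 3, 4 respectively; the best ever achieved is 4 of 8.
From crossing 7 on, no configuration arises that was not already reachable earlier: only 44 distinct safe configurations (who is on which side, and where the rope basket is) can ever be reached, none of them has everyone across, and every continuation just revisits them. So no valid plan exists.

impossible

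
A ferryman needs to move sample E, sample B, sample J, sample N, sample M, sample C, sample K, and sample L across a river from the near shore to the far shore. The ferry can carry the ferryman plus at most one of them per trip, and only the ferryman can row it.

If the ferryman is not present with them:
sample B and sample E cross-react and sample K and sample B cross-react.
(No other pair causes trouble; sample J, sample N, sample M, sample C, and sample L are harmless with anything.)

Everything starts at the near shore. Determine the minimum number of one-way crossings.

17

Counting alone: the ferryman can take at most 1 across per trip to the far shore, so moving all 8 needs at least 8 loaded trips out, with a return between consecutive ones — at least 15 crossings.
The safety rule pushes this higher. Following every safe sequence of crossings, the most of the 8 that can be at the far shore as the ferry arrives there on crossing 15 is 7 — never all 8.
So no plan with fewer than 17 crossings exists, and this one achieves 17:
1. Ferryman goes to the far shore with sample B.
2. Ferryman goes back to the near shore alone.
3. Ferryman goes to the far shore with sample E.
4. Ferryman goes back to the near shore with sample B.
5. Ferryman goes to the far shore with sample K.
6. Ferryman goes back to the near shore alone.
7. Ferryman goes to the far shore with sample J.
8. Ferryman goes back to the near shore alone.
9. Ferryman goes to the far shore with sample N.
10. Ferryman goes back to the near shore alone.
11. Ferryman goes to the far shore with sample M.
12. Ferryman goes back to the near shore alone.
13. Ferryman goes to the far shore with sample C.
14. Ferryman goes back to the near shore alone.
15. Ferryman goes to the far shore with sample L.
16. Ferryman goes back to the near shore alone.
17. Ferryman goes to the far shore with sample B.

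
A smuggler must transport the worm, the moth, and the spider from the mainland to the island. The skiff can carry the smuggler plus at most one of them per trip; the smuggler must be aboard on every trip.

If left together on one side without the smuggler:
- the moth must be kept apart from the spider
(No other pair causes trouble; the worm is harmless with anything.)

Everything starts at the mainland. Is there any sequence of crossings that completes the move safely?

Yes

1. Smuggler goes to the island with the moth.  [the mainland: the spider, the worm | the island: the moth]
2. Smuggler goes back to the mainland alone.  [the mainland: the spider, the worm | the island: the moth]
3. Smuggler goes to the island with the worm.  [the mainland: the spider | the island: the moth, the worm]
4. Smuggler goes back to the mainland alone.  [the mainland: the spider | the island: the moth, the worm]
5. Smuggler goes to the island with the spider.  [the mainland: — | the island: the moth, the spider, the worm]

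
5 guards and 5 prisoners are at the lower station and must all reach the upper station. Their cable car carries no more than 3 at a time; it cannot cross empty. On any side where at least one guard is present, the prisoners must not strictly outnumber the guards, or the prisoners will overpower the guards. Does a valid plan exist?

Yes

1. 2 prisoners → the upper station.  (the lower station: 5G 3P; the upper station: 0G 2P)
2. 1 prisoner ← the lower station.  (the lower station: 5G 4P; the upper station: 0G 1P)
3. 3 prisoners → the upper station.  (the lower station: 5G 1P; the upper station: 0G 4P)
4. 1 prisoner ← the lower station.  (the lower station: 5G 2P; the upper station: 0G 3P)
5. 3 guards → the upper station.  (the lower station: 2G 2P; the upper station: 3G 3P)
6. 1 guard and 1 prisoner ← the lower station.  (the lower station: 3G 3P; the upper station: 2G 2P)
7. 3 guards → the upper station.  (the lower station: 0G 3P; the upper station: 5G 2P)
8. 1 prisoner ← the lower station.  (the lower station: 0G 4P; the upper station: 5G 1P)
9. 2 prisoners → the upper station.  (the lower station: 0G 2P; the upper station: 5G 3P)
10. 1 prisoner ← the lower station.  (the lower station: 0G 3P; the upper station: 5G 2P)
11. 3 prisoners → the upper station.  (the lower station: 0G 0P; the upper station: 5G 5P)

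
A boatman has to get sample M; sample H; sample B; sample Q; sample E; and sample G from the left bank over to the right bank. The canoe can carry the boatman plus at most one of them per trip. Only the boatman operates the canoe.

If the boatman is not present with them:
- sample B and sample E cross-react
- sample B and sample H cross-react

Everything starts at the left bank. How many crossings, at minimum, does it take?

13

Counting alone: the boatman can take at most 1 across per trip to the right bank, so moving all 6 needs at least 6 loaded trips out, with a return between consecutive ones — at least 11 crossings.
The safety rule pushes this higher. Following every safe sequence of crossings, the most of the 6 that can be at the right bank as the canoe arrives there on crossing 11 is 5 — never all 6.
So no plan with fewer than 13 crossings exists, and this one achieves 13:
1. Boatman goes to the right bank with sample B.  [the left bank: sample E, sample G, sample H, sample M, sample Q | the right bank: sample B]
2. Boatman goes back to the left bank alone.  [the left bank: sample E, sample G, sample H, sample M, sample Q | the right bank: sample B]
3. Boatman goes to the right bank with sample M.  [the left bank: sample E, sample G, sample H, sample Q | the right bank: sample B, sample M]
4. Boatman goes back to the left bank alone.  [the left bank: sample E, sample G, sample H, sample Q | the right bank: sample B, sample M]
5. Boatman goes to the right bank with sample H.  [the left bank: sample E, sample G, sample Q | the right bank: sample B, sample H, sample M]
6. Boatman goes back to the left bank with sample B.  [the left bank: sample B, sample E, sample G, sample Q | the right bank: sample H, sample M]
7. Boatman goes to the right bank with sample E.  [the left bank: sample B, sample G, sample Q | the right bank: sample E, sample H, sample M]
8. Boatman goes back to the left bank alone.  [the left bank: sample B, sample G, sample Q | the right bank: sample E, sample H, sample M]
9. Boatman goes to the right bank with sample Q.  [the left bank: sample B, sample G | the right bank: sample E, sample H, sample M, sample Q]
10. Boatman goes back to the left bank alone.  [the left bank: sample B, sample G | the right bank: sample E, sample H, sample M, sample Q]
11. Boatman goes to the right bank with sample G.  [the left bank: sample B | the right bank: sample E, sample G, sample H, sample M, sample Q]
12. Boatman goes back to the left bank alone.  [the left bank: sample B | the right bank: sample E, sample G, sample H, sample M, sample Q]
13. Boatman goes to the right bank with sample B.  [the left bank: — | the right bank: sample B, sample E, sample G, sample H, sample M, sample Q]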